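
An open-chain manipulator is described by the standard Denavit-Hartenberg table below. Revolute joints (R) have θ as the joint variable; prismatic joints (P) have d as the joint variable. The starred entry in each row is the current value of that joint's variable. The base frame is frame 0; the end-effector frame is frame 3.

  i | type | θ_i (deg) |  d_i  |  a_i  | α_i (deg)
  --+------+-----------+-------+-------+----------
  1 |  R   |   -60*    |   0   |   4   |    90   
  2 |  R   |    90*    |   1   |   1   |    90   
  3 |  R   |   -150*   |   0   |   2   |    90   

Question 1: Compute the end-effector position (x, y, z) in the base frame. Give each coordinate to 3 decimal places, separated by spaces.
after link 1: o_1 = (2.0000, -3.4641, 0.0000)
after link 2: o_2 = (1.1340, -3.9641, 1.0000)
after link 3: o_3 = (2.0000, -3.4641, -0.7321)

2.000 -3.464 -0.732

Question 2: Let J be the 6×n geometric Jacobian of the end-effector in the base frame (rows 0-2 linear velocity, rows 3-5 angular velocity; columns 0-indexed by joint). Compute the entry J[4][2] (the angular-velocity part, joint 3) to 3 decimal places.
-0.866

axis z_2 = (0.5000,-0.8660,-0.0000); lever o_n−o_2 = (0.8660,0.5000,-1.7321)
cross product → J_v[:, 2] = (1.5000,0.8660,1.0000)
J_ω[:, 2] = z_2
entry J[4][2] = -0.8660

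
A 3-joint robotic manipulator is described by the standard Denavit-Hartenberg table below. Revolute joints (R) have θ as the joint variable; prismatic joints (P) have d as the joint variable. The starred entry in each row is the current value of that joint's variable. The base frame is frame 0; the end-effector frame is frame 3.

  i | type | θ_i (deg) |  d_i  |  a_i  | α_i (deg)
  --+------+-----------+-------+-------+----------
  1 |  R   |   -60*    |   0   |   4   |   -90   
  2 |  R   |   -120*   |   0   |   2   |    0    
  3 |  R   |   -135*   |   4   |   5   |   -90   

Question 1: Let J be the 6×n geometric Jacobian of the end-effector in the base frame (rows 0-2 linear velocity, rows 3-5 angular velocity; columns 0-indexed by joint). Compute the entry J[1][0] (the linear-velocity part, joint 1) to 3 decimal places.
4.317

axis z_0 = ẑ; lever o_n−o_0 = (4.3171,0.5226,-3.0976)
cross product → J_v[:, 0] = (-0.5226,4.3171,0.0000)
J_ω[:, 0] = z_0
entry J[1][0] = 4.3171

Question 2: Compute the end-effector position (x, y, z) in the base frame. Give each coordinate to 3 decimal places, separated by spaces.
after link 1: o_1 = (2.0000, -3.4641, 0.0000)
after link 2: o_2 = (1.5000, -2.5981, 1.7321)
after link 3: o_3 = (4.3171, 0.5226, -3.0976)

4.317 0.523 -3.098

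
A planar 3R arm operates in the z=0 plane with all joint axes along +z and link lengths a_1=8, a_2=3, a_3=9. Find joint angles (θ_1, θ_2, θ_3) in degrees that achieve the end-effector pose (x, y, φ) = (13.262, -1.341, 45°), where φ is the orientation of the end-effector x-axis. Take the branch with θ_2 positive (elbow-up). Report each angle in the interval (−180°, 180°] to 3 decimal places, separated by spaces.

-59.997 44.986 60.011

wrist centre = target − a_3·(cos φ, sin φ) = (6.8980, -7.7050)
cos θ_2 = (106.9494−8²−3²)/(2·8·3) = 0.7073; θ_2 = 44.9861° (elbow-up)
β = atan2(-7.7050,6.8980) = -48.1628°; ψ = atan2(2.1208,10.1218) = 11.8339°
θ_1 = β − ψ = -59.9967°
θ_3 = φ − θ_1 − θ_2 = 60.0106° (wrapped to (-180°,180°])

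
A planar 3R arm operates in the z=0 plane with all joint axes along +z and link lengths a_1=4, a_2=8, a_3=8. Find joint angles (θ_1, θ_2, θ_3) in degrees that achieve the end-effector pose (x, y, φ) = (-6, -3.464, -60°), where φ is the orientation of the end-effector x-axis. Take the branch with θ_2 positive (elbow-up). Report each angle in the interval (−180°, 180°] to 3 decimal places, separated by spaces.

wrist centre = target − a_3·(cos φ, sin φ) = (-10.0000, 3.4642)
cos θ_2 = (112.0007−4²−8²)/(2·4·8) = 0.5000; θ_2 = 59.9993° (elbow-up)
β = atan2(3.4642,-10.0000) = 160.8929°; ψ = atan2(6.9282,8.0001) = 40.8929°
θ_1 = β − ψ = 120.0000°
θ_3 = φ − θ_1 − θ_2 = 120.0007° (wrapped to (-180°,180°])

120.000 59.999 120.001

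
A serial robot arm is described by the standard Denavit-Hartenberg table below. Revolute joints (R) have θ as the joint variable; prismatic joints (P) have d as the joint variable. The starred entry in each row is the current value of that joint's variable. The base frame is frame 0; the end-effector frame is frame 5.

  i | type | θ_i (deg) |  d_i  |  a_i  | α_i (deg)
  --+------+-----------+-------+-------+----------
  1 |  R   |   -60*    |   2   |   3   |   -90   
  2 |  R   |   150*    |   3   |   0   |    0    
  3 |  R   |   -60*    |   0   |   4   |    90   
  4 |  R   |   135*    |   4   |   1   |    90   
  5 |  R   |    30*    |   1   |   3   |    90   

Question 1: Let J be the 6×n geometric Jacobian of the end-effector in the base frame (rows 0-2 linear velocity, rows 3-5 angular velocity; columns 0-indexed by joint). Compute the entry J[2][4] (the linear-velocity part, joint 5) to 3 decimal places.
-1.061

axis z_4 = (0.6124,0.3536,-0.7071); lever o_n−o_4 = (2.9534,-0.0269,1.1300)
cross product → J_v[:, 4] = (0.3805,-2.7803,-1.0607)
J_ω[:, 4] = z_4
entry J[2][4] = -1.0607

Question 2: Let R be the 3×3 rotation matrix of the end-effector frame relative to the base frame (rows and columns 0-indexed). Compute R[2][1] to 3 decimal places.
End-effector y-axis (col 1 of R) = (0.6124,0.3536,-0.7071)
R[2][1] = -0.7071

-0.707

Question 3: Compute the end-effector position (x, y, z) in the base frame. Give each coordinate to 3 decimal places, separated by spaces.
after link 1: o_1 = (1.5000, -2.5981, 2.0000)
after link 2: o_2 = (4.0981, -1.0981, 2.0000)
after link 3: o_3 = (4.0981, -1.0981, -2.0000)
after link 4: o_4 = (6.7104, -4.2086, -1.2929)
after link 5: o_5 = (9.6638, -4.2356, -0.1629)

9.664 -4.236 -0.163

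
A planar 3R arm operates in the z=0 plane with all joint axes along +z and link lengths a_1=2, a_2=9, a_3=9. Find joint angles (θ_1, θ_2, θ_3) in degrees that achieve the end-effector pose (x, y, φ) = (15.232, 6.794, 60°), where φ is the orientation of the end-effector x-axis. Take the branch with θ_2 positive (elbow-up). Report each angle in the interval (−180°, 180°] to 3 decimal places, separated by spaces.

wrist centre = target − a_3·(cos φ, sin φ) = (10.7320, -1.0002)
cos θ_2 = (116.1763−2²−9²)/(2·2·9) = 0.8660; θ_2 = 30.0020° (elbow-up)
β = atan2(-1.0002,10.7320) = -5.3246°; ψ = atan2(4.5003,9.7941) = 24.6783°
θ_1 = β − ψ = -30.0029°
θ_3 = φ − θ_1 − θ_2 = 60.0009° (wrapped to (-180°,180°])

-30.003 30.002 60.001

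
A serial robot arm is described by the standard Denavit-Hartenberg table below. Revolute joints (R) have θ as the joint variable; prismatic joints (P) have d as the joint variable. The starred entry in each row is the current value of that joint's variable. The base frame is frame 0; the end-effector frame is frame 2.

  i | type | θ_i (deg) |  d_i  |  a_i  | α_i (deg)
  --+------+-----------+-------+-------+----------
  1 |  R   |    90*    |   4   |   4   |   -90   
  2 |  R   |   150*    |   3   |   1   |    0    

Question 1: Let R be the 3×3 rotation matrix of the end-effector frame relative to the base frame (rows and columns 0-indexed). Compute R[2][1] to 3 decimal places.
End-effector y-axis (col 1 of R) = (0.0000,-0.5000,0.8660)
R[2][1] = 0.8660

0.866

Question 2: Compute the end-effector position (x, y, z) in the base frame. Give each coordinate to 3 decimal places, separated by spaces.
after link 1: o_1 = (0.0000, 4.0000, 4.0000)
after link 2: o_2 = (-3.0000, 3.1340, 3.5000)

-3.000 3.134 3.500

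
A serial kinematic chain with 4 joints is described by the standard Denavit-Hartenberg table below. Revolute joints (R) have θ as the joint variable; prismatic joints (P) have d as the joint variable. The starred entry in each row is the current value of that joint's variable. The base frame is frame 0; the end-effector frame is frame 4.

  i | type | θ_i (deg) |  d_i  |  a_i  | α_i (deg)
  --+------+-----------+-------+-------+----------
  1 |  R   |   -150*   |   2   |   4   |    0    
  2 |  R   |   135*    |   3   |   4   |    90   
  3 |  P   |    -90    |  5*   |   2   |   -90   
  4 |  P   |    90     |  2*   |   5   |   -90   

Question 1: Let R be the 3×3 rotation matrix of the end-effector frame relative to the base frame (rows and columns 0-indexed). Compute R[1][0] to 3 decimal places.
End-effector x-axis (col 0 of R) = (0.2588,0.9659,-0.0000)
R[1][0] = 0.9659

0.966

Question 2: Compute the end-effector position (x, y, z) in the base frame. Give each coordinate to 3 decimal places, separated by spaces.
2.331 -3.553 3.000

after link 1: o_1 = (-3.4641, -2.0000, 2.0000)
after link 2: o_2 = (0.3996, -3.0353, 5.0000)
after link 3: o_3 = (-0.8945, -7.8649, 3.0000)
after link 4: o_4 = (2.3315, -3.5529, 3.0000)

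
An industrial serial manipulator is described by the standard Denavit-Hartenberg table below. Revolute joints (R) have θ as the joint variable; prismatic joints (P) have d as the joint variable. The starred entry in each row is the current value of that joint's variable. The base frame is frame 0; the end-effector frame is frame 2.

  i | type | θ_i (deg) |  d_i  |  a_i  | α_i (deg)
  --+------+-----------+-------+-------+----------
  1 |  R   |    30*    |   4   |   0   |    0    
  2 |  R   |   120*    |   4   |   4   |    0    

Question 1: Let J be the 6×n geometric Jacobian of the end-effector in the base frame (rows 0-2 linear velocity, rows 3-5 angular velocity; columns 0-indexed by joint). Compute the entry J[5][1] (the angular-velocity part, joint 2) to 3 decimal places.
1.000

axis z_1 = (0.0000,0.0000,1.0000); lever o_n−o_1 = (-3.4641,2.0000,4.0000)
cross product → J_v[:, 1] = (-2.0000,-3.4641,0.0000)
J_ω[:, 1] = z_1
entry J[5][1] = 1.0000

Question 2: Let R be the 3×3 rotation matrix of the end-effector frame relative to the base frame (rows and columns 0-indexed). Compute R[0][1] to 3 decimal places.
-0.500

End-effector y-axis (col 1 of R) = (-0.5000,-0.8660,0.0000)
R[0][1] = -0.5000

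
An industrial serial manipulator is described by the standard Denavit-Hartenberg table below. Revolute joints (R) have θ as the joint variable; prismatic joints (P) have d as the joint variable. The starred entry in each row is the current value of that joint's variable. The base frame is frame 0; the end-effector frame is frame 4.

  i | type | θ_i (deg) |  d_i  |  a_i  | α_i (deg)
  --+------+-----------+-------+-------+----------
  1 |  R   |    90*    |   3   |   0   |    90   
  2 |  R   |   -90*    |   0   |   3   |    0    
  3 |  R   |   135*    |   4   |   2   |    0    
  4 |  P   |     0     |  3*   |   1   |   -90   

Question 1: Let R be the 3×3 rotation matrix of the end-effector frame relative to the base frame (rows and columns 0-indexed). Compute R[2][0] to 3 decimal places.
End-effector x-axis (col 0 of R) = (0.0000,0.7071,0.7071)
R[2][0] = 0.7071

0.707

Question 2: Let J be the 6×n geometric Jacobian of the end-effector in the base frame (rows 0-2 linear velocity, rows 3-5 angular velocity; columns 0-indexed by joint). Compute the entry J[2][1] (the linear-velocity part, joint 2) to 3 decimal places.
2.121

axis z_1 = (1.0000,-0.0000,0.0000); lever o_n−o_1 = (7.0000,2.1213,-0.8787)
cross product → J_v[:, 1] = (-0.0000,0.8787,2.1213)
J_ω[:, 1] = z_1
entry J[2][1] = 2.1213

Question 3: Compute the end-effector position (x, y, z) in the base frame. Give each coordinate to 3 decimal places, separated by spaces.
7.000 2.121 2.121

after link 1: o_1 = (0.0000, 0.0000, 3.0000)
after link 2: o_2 = (0.0000, 0.0000, 0.0000)
after link 3: o_3 = (4.0000, 1.4142, 1.4142)
after link 4: o_4 = (7.0000, 2.1213, 2.1213)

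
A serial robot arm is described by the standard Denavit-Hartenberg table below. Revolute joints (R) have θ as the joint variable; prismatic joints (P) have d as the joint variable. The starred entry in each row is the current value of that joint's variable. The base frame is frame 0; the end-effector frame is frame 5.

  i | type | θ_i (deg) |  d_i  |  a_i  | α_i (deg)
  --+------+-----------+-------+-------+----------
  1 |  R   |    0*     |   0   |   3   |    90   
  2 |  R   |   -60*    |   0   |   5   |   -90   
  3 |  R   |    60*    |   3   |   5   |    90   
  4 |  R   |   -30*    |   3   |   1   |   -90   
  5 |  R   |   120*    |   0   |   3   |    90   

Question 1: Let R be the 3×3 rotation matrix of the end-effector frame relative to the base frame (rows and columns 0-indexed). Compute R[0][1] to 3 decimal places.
0.875

End-effector y-axis (col 1 of R) = (0.8750,0.4330,0.2165)
R[0][1] = 0.8750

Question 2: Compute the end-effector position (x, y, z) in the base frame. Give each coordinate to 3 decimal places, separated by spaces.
9.630 3.754 -4.984

after link 1: o_1 = (3.0000, 0.0000, 0.0000)
after link 2: o_2 = (5.5000, -0.0000, -4.3301)
after link 3: o_3 = (9.3481, 4.3301, -4.9952)
after link 4: o_4 = (10.4306, 3.5801, -7.8702)
after link 5: o_5 = (9.6304, 3.7542, -4.9841)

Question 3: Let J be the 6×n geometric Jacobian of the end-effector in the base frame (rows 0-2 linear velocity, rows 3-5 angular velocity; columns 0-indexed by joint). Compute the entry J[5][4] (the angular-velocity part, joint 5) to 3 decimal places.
0.217

axis z_4 = (0.8750,0.4330,0.2165); lever o_n−o_4 = (-0.8002,0.1740,2.8861)
cross product → J_v[:, 4] = (1.2120,-2.6986,0.4988)
J_ω[:, 4] = z_4
entry J[5][4] = 0.2165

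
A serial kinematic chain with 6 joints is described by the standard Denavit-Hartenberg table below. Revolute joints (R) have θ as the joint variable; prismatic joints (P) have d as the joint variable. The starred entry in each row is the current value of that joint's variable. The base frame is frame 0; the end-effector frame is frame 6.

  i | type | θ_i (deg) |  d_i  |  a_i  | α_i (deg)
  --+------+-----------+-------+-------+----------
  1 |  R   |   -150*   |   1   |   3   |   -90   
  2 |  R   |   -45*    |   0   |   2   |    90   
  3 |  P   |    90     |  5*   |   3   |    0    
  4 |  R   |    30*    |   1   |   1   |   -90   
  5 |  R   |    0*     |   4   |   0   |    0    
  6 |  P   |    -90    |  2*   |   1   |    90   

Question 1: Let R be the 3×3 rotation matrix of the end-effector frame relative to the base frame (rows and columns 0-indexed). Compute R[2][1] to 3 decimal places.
End-effector y-axis (col 1 of R) = (0.2803,0.7392,-0.6124)
R[2][1] = -0.6124

-0.612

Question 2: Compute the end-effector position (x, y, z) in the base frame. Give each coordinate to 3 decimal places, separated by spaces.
after link 1: o_1 = (-2.5981, -1.5000, 1.0000)
after link 2: o_2 = (-3.8228, -2.2071, 2.4142)
after link 3: o_3 = (0.7390, -3.0374, 5.9497)
after link 4: o_4 = (2.0906, -3.2571, 6.3033)
after link 5: o_5 = (3.2119, -0.3003, 3.8538)
after link 6: o_6 = (4.3850, 1.5317, 3.3362)

4.385 1.532 3.336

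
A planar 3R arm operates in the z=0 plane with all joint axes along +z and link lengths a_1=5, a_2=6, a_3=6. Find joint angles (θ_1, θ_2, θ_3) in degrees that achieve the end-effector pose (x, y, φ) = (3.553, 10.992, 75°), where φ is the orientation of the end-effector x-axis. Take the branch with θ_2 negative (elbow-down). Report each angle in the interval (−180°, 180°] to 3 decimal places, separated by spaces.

wrist centre = target − a_3·(cos φ, sin φ) = (2.0001, 5.1964)
cos θ_2 = (31.0034−5²−6²)/(2·5·6) = -0.4999; θ_2 = -119.9963° (elbow-down)
β = atan2(5.1964,2.0001) = 68.9485°; ψ = atan2(-5.1963,2.0003) = -68.9457°
θ_1 = β − ψ = 137.8943°
θ_3 = φ − θ_1 − θ_2 = 57.1020° (wrapped to (-180°,180°])

137.894 -119.996 57.102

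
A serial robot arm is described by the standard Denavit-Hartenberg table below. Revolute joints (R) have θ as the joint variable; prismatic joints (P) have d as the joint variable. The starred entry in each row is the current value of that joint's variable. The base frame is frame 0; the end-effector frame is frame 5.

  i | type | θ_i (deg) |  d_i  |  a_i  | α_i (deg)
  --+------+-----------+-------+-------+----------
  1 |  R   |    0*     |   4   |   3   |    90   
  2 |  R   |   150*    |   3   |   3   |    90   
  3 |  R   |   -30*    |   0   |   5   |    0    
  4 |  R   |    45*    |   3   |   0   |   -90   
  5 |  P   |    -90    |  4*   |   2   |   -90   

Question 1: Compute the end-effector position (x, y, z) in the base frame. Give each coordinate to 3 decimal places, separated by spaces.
0.048 -4.364 11.478

after link 1: o_1 = (3.0000, 0.0000, 4.0000)
after link 2: o_2 = (0.4019, -3.0000, 5.5000)
after link 3: o_3 = (-3.3481, -0.5000, 7.6651)
after link 4: o_4 = (-1.8481, -0.5000, 10.2631)
after link 5: o_5 = (0.0485, -4.3637, 11.4776)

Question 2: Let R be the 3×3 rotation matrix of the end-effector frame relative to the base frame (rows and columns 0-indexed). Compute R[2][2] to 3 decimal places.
End-effector z-axis (col 2 of R) = (-0.8365,-0.2588,0.4830)
R[2][2] = 0.4830

0.483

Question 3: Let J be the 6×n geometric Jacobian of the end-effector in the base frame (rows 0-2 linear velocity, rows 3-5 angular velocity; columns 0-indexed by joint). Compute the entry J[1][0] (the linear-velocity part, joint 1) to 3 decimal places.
axis z_0 = ẑ; lever o_n−o_0 = (0.0485,-4.3637,11.4776)
cross product → J_v[:, 0] = (4.3637,0.0485,-0.0000)
J_ω[:, 0] = z_0
entry J[1][0] = 0.0485

0.048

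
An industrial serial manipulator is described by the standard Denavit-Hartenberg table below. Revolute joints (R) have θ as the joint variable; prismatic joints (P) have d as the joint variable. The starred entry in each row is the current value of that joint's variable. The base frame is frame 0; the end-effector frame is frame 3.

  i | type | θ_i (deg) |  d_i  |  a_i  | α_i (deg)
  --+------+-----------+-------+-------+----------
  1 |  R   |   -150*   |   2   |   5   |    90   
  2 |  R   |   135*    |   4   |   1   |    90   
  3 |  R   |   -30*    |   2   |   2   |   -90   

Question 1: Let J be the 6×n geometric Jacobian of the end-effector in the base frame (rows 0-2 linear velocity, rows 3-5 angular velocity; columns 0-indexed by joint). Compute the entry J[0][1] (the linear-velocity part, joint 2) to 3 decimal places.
2.898

axis z_1 = (-0.5000,0.8660,0.0000); lever o_n−o_1 = (-1.0517,2.8569,3.3461)
cross product → J_v[:, 1] = (2.8978,1.6730,-0.5176)
J_ω[:, 1] = z_1
entry J[0][1] = 2.8978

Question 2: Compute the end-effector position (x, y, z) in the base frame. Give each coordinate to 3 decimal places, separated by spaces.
-5.382 0.357 5.346

after link 1: o_1 = (-4.3301, -2.5000, 2.0000)
after link 2: o_2 = (-5.7178, 1.3177, 2.7071)
after link 3: o_3 = (-5.3818, 0.3569, 5.3461)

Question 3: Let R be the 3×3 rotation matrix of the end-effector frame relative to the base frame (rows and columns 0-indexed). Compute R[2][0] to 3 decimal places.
End-effector x-axis (col 0 of R) = (0.7803,-0.1268,0.6124)
R[2][0] = 0.6124

0.612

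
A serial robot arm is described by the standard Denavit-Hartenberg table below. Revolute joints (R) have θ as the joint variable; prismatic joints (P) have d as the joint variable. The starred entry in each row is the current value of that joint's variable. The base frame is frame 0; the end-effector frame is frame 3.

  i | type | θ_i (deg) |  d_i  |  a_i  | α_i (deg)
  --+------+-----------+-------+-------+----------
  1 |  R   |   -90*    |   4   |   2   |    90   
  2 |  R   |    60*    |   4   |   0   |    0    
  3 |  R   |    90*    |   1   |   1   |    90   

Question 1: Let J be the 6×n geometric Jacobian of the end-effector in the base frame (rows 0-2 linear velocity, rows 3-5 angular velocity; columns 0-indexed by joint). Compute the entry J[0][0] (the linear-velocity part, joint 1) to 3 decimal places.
1.134

axis z_0 = ẑ; lever o_n−o_0 = (-5.0000,-1.1340,4.5000)
cross product → J_v[:, 0] = (1.1340,-5.0000,0.0000)
J_ω[:, 0] = z_0
entry J[0][0] = 1.1340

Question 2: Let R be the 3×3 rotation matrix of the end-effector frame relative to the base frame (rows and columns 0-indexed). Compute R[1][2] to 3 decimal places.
-0.500

End-effector z-axis (col 2 of R) = (0.0000,-0.5000,0.8660)
R[1][2] = -0.5000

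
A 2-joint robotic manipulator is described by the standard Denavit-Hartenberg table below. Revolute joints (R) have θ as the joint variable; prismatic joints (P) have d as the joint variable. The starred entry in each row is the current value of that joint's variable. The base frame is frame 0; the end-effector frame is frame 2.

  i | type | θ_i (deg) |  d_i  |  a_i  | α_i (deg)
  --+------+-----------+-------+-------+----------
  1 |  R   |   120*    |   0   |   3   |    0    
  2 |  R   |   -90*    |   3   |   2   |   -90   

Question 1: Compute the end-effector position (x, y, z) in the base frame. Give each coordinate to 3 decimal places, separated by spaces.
0.232 3.598 3.000

after link 1: o_1 = (-1.5000, 2.5981, 0.0000)
after link 2: o_2 = (0.2321, 3.5981, 3.0000)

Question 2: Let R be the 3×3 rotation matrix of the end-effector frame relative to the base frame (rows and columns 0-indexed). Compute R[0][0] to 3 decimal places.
End-effector x-axis (col 0 of R) = (0.8660,0.5000,0.0000)
R[0][0] = 0.8660

0.866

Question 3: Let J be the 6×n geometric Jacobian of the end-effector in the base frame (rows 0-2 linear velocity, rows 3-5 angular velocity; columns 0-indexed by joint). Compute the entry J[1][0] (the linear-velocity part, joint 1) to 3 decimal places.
0.232

axis z_0 = ẑ; lever o_n−o_0 = (0.2321,3.5981,3.0000)
cross product → J_v[:, 0] = (-3.5981,0.2321,0.0000)
J_ω[:, 0] = z_0
entry J[1][0] = 0.2321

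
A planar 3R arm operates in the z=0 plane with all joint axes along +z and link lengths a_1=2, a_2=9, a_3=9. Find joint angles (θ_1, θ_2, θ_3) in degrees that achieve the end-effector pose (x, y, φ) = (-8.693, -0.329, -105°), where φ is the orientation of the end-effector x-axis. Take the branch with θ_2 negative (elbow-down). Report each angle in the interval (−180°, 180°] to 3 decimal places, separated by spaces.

164.527 -44.996 135.469

wrist centre = target − a_3·(cos φ, sin φ) = (-6.3636, 8.3643)
cos θ_2 = (110.4578−2²−9²)/(2·2·9) = 0.7072; θ_2 = -44.9955° (elbow-down)
β = atan2(8.3643,-6.3636) = 127.2641°; ψ = atan2(-6.3635,8.3645) = -37.2630°
θ_1 = β − ψ = 164.5270°
θ_3 = φ − θ_1 − θ_2 = 135.4685° (wrapped to (-180°,180°])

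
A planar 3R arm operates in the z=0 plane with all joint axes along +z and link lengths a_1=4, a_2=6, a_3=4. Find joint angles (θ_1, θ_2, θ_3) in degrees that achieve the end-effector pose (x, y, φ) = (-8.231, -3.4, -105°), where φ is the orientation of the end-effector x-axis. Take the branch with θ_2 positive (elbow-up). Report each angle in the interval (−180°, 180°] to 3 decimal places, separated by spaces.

119.998 90.008 44.995

wrist centre = target − a_3·(cos φ, sin φ) = (-7.1957, 0.4637)
cos θ_2 = (51.9935−4²−6²)/(2·4·6) = -0.0001; θ_2 = 90.0078° (elbow-up)
β = atan2(0.4637,-7.1957) = 176.3129°; ψ = atan2(6.0000,3.9992) = 56.3153°
θ_1 = β − ψ = 119.9975°
θ_3 = φ − θ_1 − θ_2 = 44.9947° (wrapped to (-180°,180°])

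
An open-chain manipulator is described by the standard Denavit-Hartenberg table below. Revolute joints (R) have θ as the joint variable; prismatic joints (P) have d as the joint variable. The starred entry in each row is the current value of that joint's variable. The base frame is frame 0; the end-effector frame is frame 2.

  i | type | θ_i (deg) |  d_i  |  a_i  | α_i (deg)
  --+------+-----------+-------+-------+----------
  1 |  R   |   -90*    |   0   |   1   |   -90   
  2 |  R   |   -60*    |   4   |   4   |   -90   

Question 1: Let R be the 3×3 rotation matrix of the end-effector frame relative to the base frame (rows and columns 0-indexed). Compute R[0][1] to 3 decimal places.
-1.000

End-effector y-axis (col 1 of R) = (-1.0000,-0.0000,-0.0000)
R[0][1] = -1.0000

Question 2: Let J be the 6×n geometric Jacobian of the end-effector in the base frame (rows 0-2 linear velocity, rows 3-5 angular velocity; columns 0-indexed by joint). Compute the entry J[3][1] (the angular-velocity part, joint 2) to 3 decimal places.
1.000

axis z_1 = (1.0000,0.0000,0.0000); lever o_n−o_1 = (4.0000,-2.0000,3.4641)
cross product → J_v[:, 1] = (0.0000,-3.4641,-2.0000)
J_ω[:, 1] = z_1
entry J[3][1] = 1.0000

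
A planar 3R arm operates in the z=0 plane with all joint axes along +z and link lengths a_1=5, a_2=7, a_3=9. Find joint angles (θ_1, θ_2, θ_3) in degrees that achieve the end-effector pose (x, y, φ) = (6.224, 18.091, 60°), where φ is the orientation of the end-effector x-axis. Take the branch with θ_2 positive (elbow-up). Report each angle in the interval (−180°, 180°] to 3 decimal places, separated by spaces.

wrist centre = target − a_3·(cos φ, sin φ) = (1.7240, 10.2968)
cos θ_2 = (108.9957−5²−7²)/(2·5·7) = 0.4999; θ_2 = 60.0041° (elbow-up)
β = atan2(10.2968,1.7240) = 80.4951°; ψ = atan2(6.0624,8.4996) = 35.4989°
θ_1 = β − ψ = 44.9962°
θ_3 = φ − θ_1 − θ_2 = -45.0003° (wrapped to (-180°,180°])

44.996 60.004 -45.000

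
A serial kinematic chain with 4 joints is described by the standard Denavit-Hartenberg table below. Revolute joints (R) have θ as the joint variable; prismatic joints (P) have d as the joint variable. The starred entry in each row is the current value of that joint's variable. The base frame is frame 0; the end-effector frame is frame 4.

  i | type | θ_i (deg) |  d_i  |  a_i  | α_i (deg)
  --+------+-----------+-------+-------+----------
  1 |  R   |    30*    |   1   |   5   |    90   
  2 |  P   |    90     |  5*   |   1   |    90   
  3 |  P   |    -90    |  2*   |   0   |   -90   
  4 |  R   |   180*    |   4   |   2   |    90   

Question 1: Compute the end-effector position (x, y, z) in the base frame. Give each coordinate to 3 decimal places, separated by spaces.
after link 1: o_1 = (4.3301, 2.5000, 1.0000)
after link 2: o_2 = (6.8301, -1.8301, 2.0000)
after link 3: o_3 = (8.5622, -0.8301, 2.0000)
after link 4: o_4 = (9.5622, -2.5622, 6.0000)

9.562 -2.562 6.000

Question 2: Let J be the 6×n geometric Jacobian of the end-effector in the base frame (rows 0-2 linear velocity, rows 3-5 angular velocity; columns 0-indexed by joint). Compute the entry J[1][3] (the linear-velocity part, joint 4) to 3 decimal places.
axis z_3 = (0.0000,0.0000,1.0000); lever o_n−o_3 = (1.0000,-1.7321,4.0000)
cross product → J_v[:, 3] = (1.7321,1.0000,-0.0000)
J_ω[:, 3] = z_3
entry J[1][3] = 1.0000

1.000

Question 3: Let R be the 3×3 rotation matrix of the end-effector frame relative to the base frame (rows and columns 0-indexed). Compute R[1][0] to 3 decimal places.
End-effector x-axis (col 0 of R) = (0.5000,-0.8660,0.0000)
R[1][0] = -0.8660

-0.866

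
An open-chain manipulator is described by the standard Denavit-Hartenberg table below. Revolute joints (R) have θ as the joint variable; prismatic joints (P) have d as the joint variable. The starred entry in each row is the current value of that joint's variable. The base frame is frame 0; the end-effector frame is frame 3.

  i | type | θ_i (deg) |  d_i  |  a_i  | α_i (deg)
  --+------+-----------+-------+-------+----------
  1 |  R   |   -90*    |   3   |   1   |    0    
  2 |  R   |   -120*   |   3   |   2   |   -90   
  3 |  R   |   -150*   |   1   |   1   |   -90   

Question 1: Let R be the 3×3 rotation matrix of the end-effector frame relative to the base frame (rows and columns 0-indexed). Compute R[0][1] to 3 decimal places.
End-effector y-axis (col 1 of R) = (0.5000,0.8660,-0.0000)
R[0][1] = 0.5000

0.500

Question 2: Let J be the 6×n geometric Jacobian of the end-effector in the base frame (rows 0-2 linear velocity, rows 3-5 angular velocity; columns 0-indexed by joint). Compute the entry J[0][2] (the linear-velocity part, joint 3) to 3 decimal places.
-0.433

axis z_2 = (-0.5000,-0.8660,0.0000); lever o_n−o_2 = (0.2500,-1.2990,0.5000)
cross product → J_v[:, 2] = (-0.4330,0.2500,0.8660)
J_ω[:, 2] = z_2
entry J[0][2] = -0.4330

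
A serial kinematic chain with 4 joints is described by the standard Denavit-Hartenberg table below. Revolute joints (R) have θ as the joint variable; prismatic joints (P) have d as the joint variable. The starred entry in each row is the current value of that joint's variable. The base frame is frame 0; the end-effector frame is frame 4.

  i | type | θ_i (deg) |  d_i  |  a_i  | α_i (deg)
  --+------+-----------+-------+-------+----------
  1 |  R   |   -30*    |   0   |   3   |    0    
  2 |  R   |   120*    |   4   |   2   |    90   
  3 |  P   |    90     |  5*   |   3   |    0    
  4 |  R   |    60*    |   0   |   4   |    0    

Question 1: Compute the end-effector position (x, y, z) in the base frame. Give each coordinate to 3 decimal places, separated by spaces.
after link 1: o_1 = (2.5981, -1.5000, 0.0000)
after link 2: o_2 = (2.5981, 0.5000, 4.0000)
after link 3: o_3 = (7.5981, 0.5000, 7.0000)
after link 4: o_4 = (7.5981, -2.9641, 9.0000)

7.598 -2.964 9.000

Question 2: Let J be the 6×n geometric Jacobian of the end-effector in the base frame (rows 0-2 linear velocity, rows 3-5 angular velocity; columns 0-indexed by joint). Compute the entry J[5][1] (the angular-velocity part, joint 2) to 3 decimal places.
axis z_1 = (0.0000,0.0000,1.0000); lever o_n−o_1 = (5.0000,-1.4641,9.0000)
cross product → J_v[:, 1] = (1.4641,5.0000,-0.0000)
J_ω[:, 1] = z_1
entry J[5][1] = 1.0000

1.000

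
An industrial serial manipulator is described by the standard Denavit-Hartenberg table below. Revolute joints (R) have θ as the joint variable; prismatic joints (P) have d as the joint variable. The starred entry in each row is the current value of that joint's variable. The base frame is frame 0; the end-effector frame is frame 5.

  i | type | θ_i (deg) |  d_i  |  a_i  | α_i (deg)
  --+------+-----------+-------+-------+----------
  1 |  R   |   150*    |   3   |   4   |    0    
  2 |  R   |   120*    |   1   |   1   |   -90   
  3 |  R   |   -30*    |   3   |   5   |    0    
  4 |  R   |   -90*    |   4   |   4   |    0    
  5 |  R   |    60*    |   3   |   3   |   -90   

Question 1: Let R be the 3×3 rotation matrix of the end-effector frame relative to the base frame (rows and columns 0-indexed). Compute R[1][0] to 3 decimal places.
End-effector x-axis (col 0 of R) = (-0.0000,-0.5000,0.8660)
R[1][0] = -0.5000

-0.500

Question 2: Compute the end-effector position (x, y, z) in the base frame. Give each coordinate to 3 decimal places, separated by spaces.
6.536 -2.830 12.562

after link 1: o_1 = (-3.4641, 2.0000, 3.0000)
after link 2: o_2 = (-3.4641, 1.0000, 4.0000)
after link 3: o_3 = (-0.4641, -3.3301, 6.5000)
after link 4: o_4 = (3.5359, -1.3301, 9.9641)
after link 5: o_5 = (6.5359, -2.8301, 12.5622)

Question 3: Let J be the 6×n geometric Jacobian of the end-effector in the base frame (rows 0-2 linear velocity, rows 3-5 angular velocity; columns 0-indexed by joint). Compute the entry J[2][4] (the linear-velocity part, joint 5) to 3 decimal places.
-1.500

axis z_4 = (1.0000,-0.0000,0.0000); lever o_n−o_4 = (3.0000,-1.5000,2.5981)
cross product → J_v[:, 4] = (-0.0000,-2.5981,-1.5000)
J_ω[:, 4] = z_4
entry J[2][4] = -1.5000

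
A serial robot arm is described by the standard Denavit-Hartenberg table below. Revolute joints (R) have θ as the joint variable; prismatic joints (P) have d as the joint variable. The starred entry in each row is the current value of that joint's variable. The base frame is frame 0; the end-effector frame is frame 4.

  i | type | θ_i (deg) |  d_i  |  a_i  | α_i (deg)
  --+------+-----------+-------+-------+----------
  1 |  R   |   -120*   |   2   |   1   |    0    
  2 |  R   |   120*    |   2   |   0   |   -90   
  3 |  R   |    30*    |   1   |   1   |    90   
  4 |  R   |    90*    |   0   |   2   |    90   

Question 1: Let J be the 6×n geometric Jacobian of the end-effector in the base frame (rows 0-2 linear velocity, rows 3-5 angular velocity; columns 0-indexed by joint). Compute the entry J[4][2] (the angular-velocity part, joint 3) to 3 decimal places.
axis z_2 = (0.0000,1.0000,0.0000); lever o_n−o_2 = (0.8660,3.0000,-0.5000)
cross product → J_v[:, 2] = (-0.5000,0.0000,-0.8660)
J_ω[:, 2] = z_2
entry J[4][2] = 1.0000

1.000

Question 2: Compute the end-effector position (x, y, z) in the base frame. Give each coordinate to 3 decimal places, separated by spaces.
after link 1: o_1 = (-0.5000, -0.8660, 2.0000)
after link 2: o_2 = (-0.5000, -0.8660, 4.0000)
after link 3: o_3 = (0.3660, 0.1340, 3.5000)
after link 4: o_4 = (0.3660, 2.1340, 3.5000)

0.366 2.134 3.500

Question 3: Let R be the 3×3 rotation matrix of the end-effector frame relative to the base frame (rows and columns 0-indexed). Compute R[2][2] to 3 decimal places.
End-effector z-axis (col 2 of R) = (0.8660,-0.0000,-0.5000)
R[2][2] = -0.5000

-0.500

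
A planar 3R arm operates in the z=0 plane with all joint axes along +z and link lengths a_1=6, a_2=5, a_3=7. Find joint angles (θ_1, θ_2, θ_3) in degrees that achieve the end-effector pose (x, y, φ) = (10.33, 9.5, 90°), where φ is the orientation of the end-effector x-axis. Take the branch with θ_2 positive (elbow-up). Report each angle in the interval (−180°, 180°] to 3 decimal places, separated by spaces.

wrist centre = target − a_3·(cos φ, sin φ) = (10.3300, 2.5000)
cos θ_2 = (112.9589−6²−5²)/(2·6·5) = 0.8660; θ_2 = 30.0050° (elbow-up)
β = atan2(2.5000,10.3300) = 13.6048°; ψ = atan2(2.5004,10.3299) = 13.6069°
θ_1 = β − ψ = -0.0021°
θ_3 = φ − θ_1 − θ_2 = 59.9971° (wrapped to (-180°,180°])

-0.002 30.005 59.997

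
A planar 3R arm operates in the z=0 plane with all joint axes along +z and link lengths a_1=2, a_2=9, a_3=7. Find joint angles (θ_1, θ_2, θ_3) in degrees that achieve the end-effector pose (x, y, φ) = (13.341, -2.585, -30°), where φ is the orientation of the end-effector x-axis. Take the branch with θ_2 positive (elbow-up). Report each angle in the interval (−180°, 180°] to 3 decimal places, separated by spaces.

wrist centre = target − a_3·(cos φ, sin φ) = (7.2788, 0.9150)
cos θ_2 = (53.8185−2²−9²)/(2·2·9) = -0.8662; θ_2 = 150.0147° (elbow-up)
β = atan2(0.9150,7.2788) = 7.1649°; ψ = atan2(4.4980,-5.7954) = 142.1837°
θ_1 = β − ψ = -135.0188°
θ_3 = φ − θ_1 − θ_2 = -44.9959° (wrapped to (-180°,180°])

-135.019 150.015 -44.996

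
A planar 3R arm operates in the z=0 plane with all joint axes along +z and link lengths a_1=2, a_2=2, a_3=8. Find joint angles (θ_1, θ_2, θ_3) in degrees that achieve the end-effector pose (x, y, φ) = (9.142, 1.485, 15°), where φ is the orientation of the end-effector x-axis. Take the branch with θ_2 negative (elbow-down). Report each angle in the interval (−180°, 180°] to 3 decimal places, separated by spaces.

45.009 -134.992 104.982

wrist centre = target − a_3·(cos φ, sin φ) = (1.4146, -0.5856)
cos θ_2 = (2.3439−2²−2²)/(2·2·2) = -0.7070; θ_2 = -134.9919° (elbow-down)
β = atan2(-0.5856,1.4146) = -22.4865°; ψ = atan2(-1.4144,0.5860) = -67.4959°
θ_1 = β − ψ = 45.0095°
θ_3 = φ − θ_1 − θ_2 = 104.9824° (wrapped to (-180°,180°])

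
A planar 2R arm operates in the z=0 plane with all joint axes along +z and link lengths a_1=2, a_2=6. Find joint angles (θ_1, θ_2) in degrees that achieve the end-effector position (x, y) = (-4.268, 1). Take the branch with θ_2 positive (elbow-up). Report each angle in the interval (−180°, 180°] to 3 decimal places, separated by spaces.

cos θ_2 = (19.2158−2²−6²)/(2·2·6) = -0.8660; θ_2 = 149.9979° (elbow-up)
β = atan2(1.0000,-4.2680) = 166.8134°; ψ = atan2(3.0002,-3.1960) = 136.8105°
θ_1 = β − ψ = 30.0029°

30.003 149.998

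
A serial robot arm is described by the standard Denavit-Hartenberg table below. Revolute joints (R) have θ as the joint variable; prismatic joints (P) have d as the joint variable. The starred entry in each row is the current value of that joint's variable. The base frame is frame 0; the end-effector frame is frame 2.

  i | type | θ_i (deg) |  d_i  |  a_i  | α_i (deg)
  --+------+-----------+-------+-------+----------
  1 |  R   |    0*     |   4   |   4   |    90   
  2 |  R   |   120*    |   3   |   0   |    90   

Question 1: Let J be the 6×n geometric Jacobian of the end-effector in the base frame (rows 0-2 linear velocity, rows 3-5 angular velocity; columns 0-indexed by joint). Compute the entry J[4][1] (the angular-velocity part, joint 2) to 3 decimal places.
axis z_1 = (0.0000,-1.0000,0.0000); lever o_n−o_1 = (0.0000,-3.0000,0.0000)
cross product → J_v[:, 1] = (0.0000,0.0000,0.0000)
J_ω[:, 1] = z_1
entry J[4][1] = -1.0000

-1.000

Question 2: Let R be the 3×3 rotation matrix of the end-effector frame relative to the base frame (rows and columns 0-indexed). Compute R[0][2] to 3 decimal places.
0.866

End-effector z-axis (col 2 of R) = (0.8660,-0.0000,0.5000)
R[0][2] = 0.8660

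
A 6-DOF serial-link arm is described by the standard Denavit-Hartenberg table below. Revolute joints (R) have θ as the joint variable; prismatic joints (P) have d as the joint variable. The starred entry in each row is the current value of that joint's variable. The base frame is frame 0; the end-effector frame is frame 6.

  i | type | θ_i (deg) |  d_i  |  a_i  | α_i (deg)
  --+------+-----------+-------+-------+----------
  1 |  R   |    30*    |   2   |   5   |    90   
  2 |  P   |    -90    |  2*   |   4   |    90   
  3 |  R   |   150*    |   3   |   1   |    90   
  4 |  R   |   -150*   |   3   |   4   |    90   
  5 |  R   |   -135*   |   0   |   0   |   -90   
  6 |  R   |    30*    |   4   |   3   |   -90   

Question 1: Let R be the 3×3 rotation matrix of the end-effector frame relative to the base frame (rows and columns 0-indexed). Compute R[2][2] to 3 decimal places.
-0.067

End-effector z-axis (col 2 of R) = (0.9874,0.1433,-0.0669)
R[2][2] = -0.0669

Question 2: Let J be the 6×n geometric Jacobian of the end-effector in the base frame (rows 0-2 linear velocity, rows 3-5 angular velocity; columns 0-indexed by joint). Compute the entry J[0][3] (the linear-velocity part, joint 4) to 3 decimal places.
axis z_3 = (0.4330,-0.7500,-0.5000); lever o_n−o_3 = (1.6719,4.6935,-2.2612)
cross product → J_v[:, 3] = (4.0426,0.1432,3.2863)
J_ω[:, 3] = z_3
entry J[0][3] = 4.0426

4.043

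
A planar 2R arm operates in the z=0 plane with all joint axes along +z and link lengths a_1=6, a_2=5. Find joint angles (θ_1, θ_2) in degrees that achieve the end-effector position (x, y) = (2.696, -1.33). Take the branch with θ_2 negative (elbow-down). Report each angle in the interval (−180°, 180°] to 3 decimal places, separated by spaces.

30.001 -150.002

cos θ_2 = (9.0373−6²−5²)/(2·6·5) = -0.8660; θ_2 = -150.0022° (elbow-down)
β = atan2(-1.3300,2.6960) = -26.2582°; ψ = atan2(-2.4998,1.6698) = -56.2588°
θ_1 = β − ψ = 30.0006°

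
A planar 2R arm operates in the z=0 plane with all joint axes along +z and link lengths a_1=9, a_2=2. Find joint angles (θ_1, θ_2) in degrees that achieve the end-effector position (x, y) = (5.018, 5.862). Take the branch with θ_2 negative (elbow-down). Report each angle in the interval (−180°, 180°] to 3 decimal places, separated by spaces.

59.996 -135.002

cos θ_2 = (59.5434−9²−2²)/(2·9·2) = -0.7071; θ_2 = -135.0018° (elbow-down)
β = atan2(5.8620,5.0180) = 49.4358°; ψ = atan2(-1.4142,7.5857) = -10.5601°
θ_1 = β − ψ = 59.9959°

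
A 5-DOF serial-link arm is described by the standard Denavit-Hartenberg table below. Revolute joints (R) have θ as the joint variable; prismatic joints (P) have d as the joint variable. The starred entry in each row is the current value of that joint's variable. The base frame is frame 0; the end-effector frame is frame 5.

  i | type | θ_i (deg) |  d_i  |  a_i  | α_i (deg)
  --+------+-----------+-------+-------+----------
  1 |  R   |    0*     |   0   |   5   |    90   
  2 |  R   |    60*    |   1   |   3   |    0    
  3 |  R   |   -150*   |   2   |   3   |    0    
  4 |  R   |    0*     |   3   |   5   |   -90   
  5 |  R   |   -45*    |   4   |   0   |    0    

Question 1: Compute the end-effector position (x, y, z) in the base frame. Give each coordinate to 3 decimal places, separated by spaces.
10.500 -6.000 -5.402

after link 1: o_1 = (5.0000, 0.0000, 0.0000)
after link 2: o_2 = (6.5000, -1.0000, 2.5981)
after link 3: o_3 = (6.5000, -3.0000, -0.4019)
after link 4: o_4 = (6.5000, -6.0000, -5.4019)
after link 5: o_5 = (10.5000, -6.0000, -5.4019)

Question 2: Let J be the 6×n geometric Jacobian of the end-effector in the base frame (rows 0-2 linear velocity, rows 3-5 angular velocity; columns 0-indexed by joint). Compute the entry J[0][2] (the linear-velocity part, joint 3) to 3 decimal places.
axis z_2 = (0.0000,-1.0000,0.0000); lever o_n−o_2 = (4.0000,-5.0000,-8.0000)
cross product → J_v[:, 2] = (8.0000,0.0000,4.0000)
J_ω[:, 2] = z_2
entry J[0][2] = 8.0000

8.000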